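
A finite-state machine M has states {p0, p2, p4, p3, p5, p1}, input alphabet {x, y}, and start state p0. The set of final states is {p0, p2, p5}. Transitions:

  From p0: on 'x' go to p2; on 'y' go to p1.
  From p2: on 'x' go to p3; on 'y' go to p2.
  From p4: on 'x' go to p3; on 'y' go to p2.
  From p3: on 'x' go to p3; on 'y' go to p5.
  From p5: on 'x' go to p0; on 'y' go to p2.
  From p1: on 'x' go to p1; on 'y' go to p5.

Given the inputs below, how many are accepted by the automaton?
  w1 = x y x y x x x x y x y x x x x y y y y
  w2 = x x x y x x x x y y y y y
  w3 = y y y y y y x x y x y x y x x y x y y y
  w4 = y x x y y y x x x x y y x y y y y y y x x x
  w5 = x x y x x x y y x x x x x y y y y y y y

w1: Trace: p0 -x-> p2 -y-> p2 -x-> p3 -y-> p5 -x-> p0 -x-> p2 -x-> p3 -x-> p3 -y-> p5 -x-> p0 -y-> p1 -x-> p1 -x-> p1 -x-> p1 -x-> p1 -y-> p5 -y-> p2 -y-> p2 -y-> p2  → end p2, accepted
w2: Trace: p0 -x-> p2 -x-> p3 -x-> p3 -y-> p5 -x-> p0 -x-> p2 -x-> p3 -x-> p3 -y-> p5 -y-> p2 -y-> p2 -y-> p2 -y-> p2  → end p2, accepted
w3: Trace: p0 -y-> p1 -y-> p5 -y-> p2 -y-> p2 -y-> p2 -y-> p2 -x-> p3 -x-> p3 -y-> p5 -x-> p0 -y-> p1 -x-> p1 -y-> p5 -x-> p0 -x-> p2 -y-> p2 -x-> p3 -y-> p5 -y-> p2 -y-> p2  → end p2, accepted
w4: Trace: p0 -y-> p1 -x-> p1 -x-> p1 -y-> p5 -y-> p2 -y-> p2 -x-> p3 -x-> p3 -x-> p3 -x-> p3 -y-> p5 -y-> p2 -x-> p3 -y-> p5 -y-> p2 -y-> p2 -y-> p2 -y-> p2 -y-> p2 -x-> p3 -x-> p3 -x-> p3  → end p3, rejected
w5: Trace: p0 -x-> p2 -x-> p3 -y-> p5 -x-> p0 -x-> p2 -x-> p3 -y-> p5 -y-> p2 -x-> p3 -x-> p3 -x-> p3 -x-> p3 -x-> p3 -y-> p5 -y-> p2 -y-> p2 -y-> p2 -y-> p2 -y-> p2 -y-> p2  → end p2, accepted

4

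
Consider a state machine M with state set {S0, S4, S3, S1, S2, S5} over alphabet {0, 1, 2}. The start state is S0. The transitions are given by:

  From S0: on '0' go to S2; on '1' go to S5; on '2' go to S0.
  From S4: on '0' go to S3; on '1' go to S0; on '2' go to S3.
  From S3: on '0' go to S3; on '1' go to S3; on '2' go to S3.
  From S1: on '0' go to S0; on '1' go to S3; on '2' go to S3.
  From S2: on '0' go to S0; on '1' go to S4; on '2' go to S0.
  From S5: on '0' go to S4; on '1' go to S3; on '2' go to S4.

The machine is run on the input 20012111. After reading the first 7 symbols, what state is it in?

S5

start at S0
read '2': S0 → S0
read '0': S0 → S2
read '0': S2 → S0
read '1': S0 → S5
read '2': S5 → S4
read '1': S4 → S0
read '1': S0 → S5
After 7 symbols: S5.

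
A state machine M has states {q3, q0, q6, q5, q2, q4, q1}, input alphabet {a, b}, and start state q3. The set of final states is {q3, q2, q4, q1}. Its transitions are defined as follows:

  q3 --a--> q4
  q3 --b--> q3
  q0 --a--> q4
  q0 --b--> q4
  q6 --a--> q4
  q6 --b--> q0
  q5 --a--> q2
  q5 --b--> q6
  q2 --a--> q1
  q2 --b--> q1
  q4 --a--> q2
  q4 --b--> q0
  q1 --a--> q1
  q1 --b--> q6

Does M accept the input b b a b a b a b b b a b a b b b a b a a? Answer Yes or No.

Yes

q3 → q3 → q3 → q4 → q0 → q4 → q0 → q4 → q0 → q4 → q0 → q4 → q0 → q4 → q0 → q4 → q0 → q4 → q0 → q4 → q2
End state q2 is accepting.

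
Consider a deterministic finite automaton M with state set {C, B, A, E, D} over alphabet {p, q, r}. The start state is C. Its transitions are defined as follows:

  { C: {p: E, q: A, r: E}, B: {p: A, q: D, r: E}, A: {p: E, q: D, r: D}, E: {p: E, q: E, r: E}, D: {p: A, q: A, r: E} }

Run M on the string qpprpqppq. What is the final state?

Trace: C -q-> A -p-> E -p-> E -r-> E -p-> E -q-> E -p-> E -p-> E -q-> E

E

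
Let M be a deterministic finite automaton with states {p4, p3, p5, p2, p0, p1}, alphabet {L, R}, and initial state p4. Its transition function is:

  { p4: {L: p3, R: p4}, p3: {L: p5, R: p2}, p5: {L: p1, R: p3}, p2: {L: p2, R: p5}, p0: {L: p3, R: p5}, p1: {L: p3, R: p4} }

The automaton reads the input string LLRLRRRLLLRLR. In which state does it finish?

p3

Trace: p4 -L-> p3 -L-> p5 -R-> p3 -L-> p5 -R-> p3 -R-> p2 -R-> p5 -L-> p1 -L-> p3 -L-> p5 -R-> p3 -L-> p5 -R-> p3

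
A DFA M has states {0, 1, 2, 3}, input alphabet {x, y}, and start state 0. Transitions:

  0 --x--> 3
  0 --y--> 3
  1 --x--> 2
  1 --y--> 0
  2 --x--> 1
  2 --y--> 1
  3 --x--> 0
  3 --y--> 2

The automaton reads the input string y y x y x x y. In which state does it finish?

3

Trace: 0 -y-> 3 -y-> 2 -x-> 1 -y-> 0 -x-> 3 -x-> 0 -y-> 3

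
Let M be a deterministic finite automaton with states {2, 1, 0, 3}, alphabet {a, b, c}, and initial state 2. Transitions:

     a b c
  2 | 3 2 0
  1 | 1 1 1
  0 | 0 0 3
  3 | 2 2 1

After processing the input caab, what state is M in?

0

start at 2
read 'c': 2 → 0
read 'a': 0 → 0
read 'a': 0 → 0
read 'b': 0 → 0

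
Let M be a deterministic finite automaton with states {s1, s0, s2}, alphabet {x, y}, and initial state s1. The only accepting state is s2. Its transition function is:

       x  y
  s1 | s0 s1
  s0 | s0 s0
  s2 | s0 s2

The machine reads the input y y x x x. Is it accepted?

No

s1 → s1 → s1 → s0 → s0 → s0
End state s0 is not accepting.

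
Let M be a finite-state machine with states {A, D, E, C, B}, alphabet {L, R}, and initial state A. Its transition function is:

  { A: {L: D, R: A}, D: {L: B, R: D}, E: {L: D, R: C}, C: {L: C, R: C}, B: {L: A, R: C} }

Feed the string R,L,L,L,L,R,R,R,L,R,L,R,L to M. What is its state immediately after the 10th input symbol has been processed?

Trace: A -R-> A -L-> D -L-> B -L-> A -L-> D -R-> D -R-> D -R-> D -L-> B -R-> C
After 10 symbols: C.

C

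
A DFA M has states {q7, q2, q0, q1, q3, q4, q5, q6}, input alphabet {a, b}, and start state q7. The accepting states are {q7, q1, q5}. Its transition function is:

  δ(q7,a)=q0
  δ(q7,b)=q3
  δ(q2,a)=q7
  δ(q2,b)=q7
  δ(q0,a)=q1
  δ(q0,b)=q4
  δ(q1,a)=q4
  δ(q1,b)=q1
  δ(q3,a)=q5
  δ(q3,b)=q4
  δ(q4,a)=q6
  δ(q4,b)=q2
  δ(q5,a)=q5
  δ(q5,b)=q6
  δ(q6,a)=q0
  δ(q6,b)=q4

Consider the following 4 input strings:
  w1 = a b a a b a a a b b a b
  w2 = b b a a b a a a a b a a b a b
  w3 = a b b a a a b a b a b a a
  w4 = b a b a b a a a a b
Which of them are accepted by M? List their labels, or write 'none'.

w1: q7 → q0 → q4 → q6 → q0 → q4 → q6 → q0 → q1 → q1 → q1 → q4 → q2  → end q2, rejected
w2: q7 → q3 → q4 → q6 → q0 → q4 → q6 → q0 → q1 → q4 → q2 → q7 → q0 → q4 → q6 → q4  → end q4, rejected
w3: q7 → q0 → q4 → q2 → q7 → q0 → q1 → q1 → q4 → q2 → q7 → q3 → q5 → q5  → end q5, accepted
w4: q7 → q3 → q5 → q6 → q0 → q4 → q6 → q0 → q1 → q4 → q2  → end q2, rejected

w3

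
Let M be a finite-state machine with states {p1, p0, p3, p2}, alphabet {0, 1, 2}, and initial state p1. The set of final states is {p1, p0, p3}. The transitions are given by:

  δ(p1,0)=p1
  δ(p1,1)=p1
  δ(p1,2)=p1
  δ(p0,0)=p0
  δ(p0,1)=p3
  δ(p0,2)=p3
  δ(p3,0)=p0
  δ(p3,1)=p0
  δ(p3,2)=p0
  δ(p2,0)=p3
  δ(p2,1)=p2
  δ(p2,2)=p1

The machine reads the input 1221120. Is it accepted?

Trace: p1 -1-> p1 -2-> p1 -2-> p1 -1-> p1 -1-> p1 -2-> p1 -0-> p1
End state p1 is accepting.

Yes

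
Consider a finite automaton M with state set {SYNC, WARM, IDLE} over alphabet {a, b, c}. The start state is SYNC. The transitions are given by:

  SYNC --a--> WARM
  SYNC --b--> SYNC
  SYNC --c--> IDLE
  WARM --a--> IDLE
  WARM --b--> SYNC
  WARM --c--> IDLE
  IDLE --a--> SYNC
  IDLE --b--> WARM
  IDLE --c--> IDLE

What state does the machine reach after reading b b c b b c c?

IDLE

Trace: SYNC -b-> SYNC -b-> SYNC -c-> IDLE -b-> WARM -b-> SYNC -c-> IDLE -c-> IDLE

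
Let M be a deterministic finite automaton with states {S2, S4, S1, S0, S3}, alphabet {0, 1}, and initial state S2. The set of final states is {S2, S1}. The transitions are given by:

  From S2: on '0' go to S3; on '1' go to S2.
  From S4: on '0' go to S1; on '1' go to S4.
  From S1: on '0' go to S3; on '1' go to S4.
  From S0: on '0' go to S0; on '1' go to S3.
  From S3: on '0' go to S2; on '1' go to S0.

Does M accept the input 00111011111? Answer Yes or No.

S2 → S3 → S2 → S2 → S2 → S2 → S3 → S0 → S3 → S0 → S3 → S0
End state S0 is not accepting.

No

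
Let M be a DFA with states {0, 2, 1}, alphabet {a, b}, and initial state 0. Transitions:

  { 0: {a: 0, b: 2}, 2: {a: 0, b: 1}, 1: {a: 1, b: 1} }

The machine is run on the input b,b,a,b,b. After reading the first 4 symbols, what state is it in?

1

Trace: 0 -b-> 2 -b-> 1 -a-> 1 -b-> 1
After 4 symbols: 1.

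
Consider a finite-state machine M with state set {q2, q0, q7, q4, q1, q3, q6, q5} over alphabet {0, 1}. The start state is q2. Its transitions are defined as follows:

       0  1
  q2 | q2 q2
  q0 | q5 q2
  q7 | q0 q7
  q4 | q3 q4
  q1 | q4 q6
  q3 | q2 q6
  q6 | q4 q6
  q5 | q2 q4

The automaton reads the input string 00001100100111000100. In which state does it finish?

q2

q2 → q2 → q2 → q2 → q2 → q2 → q2 → q2 → q2 → q2 → q2 → q2 → q2 → q2 → q2 → q2 → q2 → q2 → q2 → q2 → q2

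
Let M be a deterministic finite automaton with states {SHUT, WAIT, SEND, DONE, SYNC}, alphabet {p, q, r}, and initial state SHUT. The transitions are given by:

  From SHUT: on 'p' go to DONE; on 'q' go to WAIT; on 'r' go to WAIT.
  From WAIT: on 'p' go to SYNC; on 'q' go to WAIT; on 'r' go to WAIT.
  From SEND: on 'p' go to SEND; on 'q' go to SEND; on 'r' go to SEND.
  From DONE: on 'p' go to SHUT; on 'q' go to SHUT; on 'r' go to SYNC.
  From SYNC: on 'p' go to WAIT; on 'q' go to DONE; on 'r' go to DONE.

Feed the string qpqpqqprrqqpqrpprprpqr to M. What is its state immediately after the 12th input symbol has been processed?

Trace: SHUT -q-> WAIT -p-> SYNC -q-> DONE -p-> SHUT -q-> WAIT -q-> WAIT -p-> SYNC -r-> DONE -r-> SYNC -q-> DONE -q-> SHUT -p-> DONE
After 12 symbols: DONE.

DONE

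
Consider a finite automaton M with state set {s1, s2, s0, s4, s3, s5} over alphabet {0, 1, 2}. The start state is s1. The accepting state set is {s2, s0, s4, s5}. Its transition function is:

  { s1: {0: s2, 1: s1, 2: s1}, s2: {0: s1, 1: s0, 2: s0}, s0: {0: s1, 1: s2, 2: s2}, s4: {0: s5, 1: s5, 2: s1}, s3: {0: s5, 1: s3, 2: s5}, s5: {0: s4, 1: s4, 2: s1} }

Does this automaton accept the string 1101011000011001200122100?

No

s1 → s1 → s1 → s2 → s0 → s1 → s1 → s1 → s2 → s1 → s2 → s1 → s1 → s1 → s2 → s1 → s1 → s1 → s2 → s1 → s1 → s1 → s1 → s1 → s2 → s1
End state s1 is not accepting.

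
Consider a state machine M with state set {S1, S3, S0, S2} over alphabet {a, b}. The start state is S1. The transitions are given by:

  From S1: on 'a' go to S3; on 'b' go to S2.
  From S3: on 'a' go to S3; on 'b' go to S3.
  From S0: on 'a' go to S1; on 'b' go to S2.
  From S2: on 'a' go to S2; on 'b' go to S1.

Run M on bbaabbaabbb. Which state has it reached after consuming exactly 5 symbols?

S3

Trace: S1 -b-> S2 -b-> S1 -a-> S3 -a-> S3 -b-> S3
After 5 symbols: S3.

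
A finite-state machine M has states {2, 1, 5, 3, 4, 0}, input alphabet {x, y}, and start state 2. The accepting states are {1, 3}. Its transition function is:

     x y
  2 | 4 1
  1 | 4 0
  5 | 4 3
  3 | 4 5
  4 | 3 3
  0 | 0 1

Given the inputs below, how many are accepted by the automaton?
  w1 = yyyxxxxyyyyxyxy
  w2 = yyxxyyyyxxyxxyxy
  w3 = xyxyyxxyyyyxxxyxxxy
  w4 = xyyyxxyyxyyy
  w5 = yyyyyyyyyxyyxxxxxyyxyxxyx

w1: Trace: 2 -y-> 1 -y-> 0 -y-> 1 -x-> 4 -x-> 3 -x-> 4 -x-> 3 -y-> 5 -y-> 3 -y-> 5 -y-> 3 -x-> 4 -y-> 3 -x-> 4 -y-> 3  → end 3, accepted
w2: Trace: 2 -y-> 1 -y-> 0 -x-> 0 -x-> 0 -y-> 1 -y-> 0 -y-> 1 -y-> 0 -x-> 0 -x-> 0 -y-> 1 -x-> 4 -x-> 3 -y-> 5 -x-> 4 -y-> 3  → end 3, accepted
w3: Trace: 2 -x-> 4 -y-> 3 -x-> 4 -y-> 3 -y-> 5 -x-> 4 -x-> 3 -y-> 5 -y-> 3 -y-> 5 -y-> 3 -x-> 4 -x-> 3 -x-> 4 -y-> 3 -x-> 4 -x-> 3 -x-> 4 -y-> 3  → end 3, accepted
w4: Trace: 2 -x-> 4 -y-> 3 -y-> 5 -y-> 3 -x-> 4 -x-> 3 -y-> 5 -y-> 3 -x-> 4 -y-> 3 -y-> 5 -y-> 3  → end 3, accepted
w5: Trace: 2 -y-> 1 -y-> 0 -y-> 1 -y-> 0 -y-> 1 -y-> 0 -y-> 1 -y-> 0 -y-> 1 -x-> 4 -y-> 3 -y-> 5 -x-> 4 -x-> 3 -x-> 4 -x-> 3 -x-> 4 -y-> 3 -y-> 5 -x-> 4 -y-> 3 -x-> 4 -x-> 3 -y-> 5 -x-> 4  → end 4, rejected

4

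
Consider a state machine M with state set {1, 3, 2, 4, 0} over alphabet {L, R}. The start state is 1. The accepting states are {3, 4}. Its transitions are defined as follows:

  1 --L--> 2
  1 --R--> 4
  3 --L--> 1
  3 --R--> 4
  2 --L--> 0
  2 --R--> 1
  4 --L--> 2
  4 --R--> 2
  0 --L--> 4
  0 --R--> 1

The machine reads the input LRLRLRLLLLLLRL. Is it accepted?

start at 1
read 'L': 1 → 2
read 'R': 2 → 1
read 'L': 1 → 2
read 'R': 2 → 1
read 'L': 1 → 2
read 'R': 2 → 1
read 'L': 1 → 2
read 'L': 2 → 0
read 'L': 0 → 4
read 'L': 4 → 2
read 'L': 2 → 0
read 'L': 0 → 4
read 'R': 4 → 2
read 'L': 2 → 0
End state 0 is not accepting.

No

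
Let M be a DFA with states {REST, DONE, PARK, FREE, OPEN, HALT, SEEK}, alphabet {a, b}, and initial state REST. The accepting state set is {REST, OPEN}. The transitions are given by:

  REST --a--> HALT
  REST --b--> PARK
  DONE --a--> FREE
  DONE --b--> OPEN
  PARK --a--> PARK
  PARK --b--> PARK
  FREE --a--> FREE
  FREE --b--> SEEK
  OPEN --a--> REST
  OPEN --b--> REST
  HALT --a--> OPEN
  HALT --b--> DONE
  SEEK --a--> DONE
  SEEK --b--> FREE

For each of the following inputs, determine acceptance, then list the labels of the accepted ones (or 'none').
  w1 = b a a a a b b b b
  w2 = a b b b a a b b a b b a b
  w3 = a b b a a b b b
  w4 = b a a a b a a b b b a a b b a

w1: Trace: REST -b-> PARK -a-> PARK -a-> PARK -a-> PARK -a-> PARK -b-> PARK -b-> PARK -b-> PARK -b-> PARK  → end PARK, rejected
w2: Trace: REST -a-> HALT -b-> DONE -b-> OPEN -b-> REST -a-> HALT -a-> OPEN -b-> REST -b-> PARK -a-> PARK -b-> PARK -b-> PARK -a-> PARK -b-> PARK  → end PARK, rejected
w3: Trace: REST -a-> HALT -b-> DONE -b-> OPEN -a-> REST -a-> HALT -b-> DONE -b-> OPEN -b-> REST  → end REST, accepted
w4: Trace: REST -b-> PARK -a-> PARK -a-> PARK -a-> PARK -b-> PARK -a-> PARK -a-> PARK -b-> PARK -b-> PARK -b-> PARK -a-> PARK -a-> PARK -b-> PARK -b-> PARK -a-> PARK  → end PARK, rejected

w3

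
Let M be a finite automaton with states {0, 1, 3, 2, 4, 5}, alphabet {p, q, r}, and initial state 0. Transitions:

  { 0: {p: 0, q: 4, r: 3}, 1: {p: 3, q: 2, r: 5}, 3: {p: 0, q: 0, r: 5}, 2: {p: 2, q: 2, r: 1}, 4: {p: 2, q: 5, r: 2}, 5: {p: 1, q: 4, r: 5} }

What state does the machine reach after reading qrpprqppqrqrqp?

Trace: 0 -q-> 4 -r-> 2 -p-> 2 -p-> 2 -r-> 1 -q-> 2 -p-> 2 -p-> 2 -q-> 2 -r-> 1 -q-> 2 -r-> 1 -q-> 2 -p-> 2

2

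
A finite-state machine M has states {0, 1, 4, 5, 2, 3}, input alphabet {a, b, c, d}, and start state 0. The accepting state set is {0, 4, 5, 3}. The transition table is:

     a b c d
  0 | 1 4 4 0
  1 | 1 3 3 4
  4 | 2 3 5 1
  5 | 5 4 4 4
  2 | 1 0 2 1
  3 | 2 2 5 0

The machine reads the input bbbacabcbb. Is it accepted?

0 → 4 → 3 → 2 → 1 → 3 → 2 → 0 → 4 → 3 → 2
End state 2 is not accepting.

No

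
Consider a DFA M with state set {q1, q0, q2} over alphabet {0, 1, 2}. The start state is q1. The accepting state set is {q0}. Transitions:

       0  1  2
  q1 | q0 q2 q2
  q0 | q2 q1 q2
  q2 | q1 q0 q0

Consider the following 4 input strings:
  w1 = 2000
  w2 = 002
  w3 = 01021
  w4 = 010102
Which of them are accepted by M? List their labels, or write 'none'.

w1: Trace: q1 -2-> q2 -0-> q1 -0-> q0 -0-> q2  → end q2, rejected
w2: Trace: q1 -0-> q0 -0-> q2 -2-> q0  → end q0, accepted
w3: Trace: q1 -0-> q0 -1-> q1 -0-> q0 -2-> q2 -1-> q0  → end q0, accepted
w4: Trace: q1 -0-> q0 -1-> q1 -0-> q0 -1-> q1 -0-> q0 -2-> q2  → end q2, rejected

w2, w3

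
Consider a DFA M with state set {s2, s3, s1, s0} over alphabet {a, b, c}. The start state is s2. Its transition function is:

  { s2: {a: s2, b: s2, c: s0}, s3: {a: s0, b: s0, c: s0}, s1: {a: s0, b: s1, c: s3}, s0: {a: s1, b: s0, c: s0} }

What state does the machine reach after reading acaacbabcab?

s2 → s2 → s0 → s1 → s0 → s0 → s0 → s1 → s1 → s3 → s0 → s0

s0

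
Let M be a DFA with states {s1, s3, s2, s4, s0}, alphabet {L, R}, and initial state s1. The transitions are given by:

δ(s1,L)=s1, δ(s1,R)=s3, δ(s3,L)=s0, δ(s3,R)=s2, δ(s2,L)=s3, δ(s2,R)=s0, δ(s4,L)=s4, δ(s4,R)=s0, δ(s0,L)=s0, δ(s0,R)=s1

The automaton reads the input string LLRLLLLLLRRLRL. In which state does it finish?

s1

start at s1
read 'L': s1 → s1
read 'L': s1 → s1
read 'R': s1 → s3
read 'L': s3 → s0
read 'L': s0 → s0
read 'L': s0 → s0
read 'L': s0 → s0
read 'L': s0 → s0
read 'L': s0 → s0
read 'R': s0 → s1
read 'R': s1 → s3
read 'L': s3 → s0
read 'R': s0 → s1
read 'L': s1 → s1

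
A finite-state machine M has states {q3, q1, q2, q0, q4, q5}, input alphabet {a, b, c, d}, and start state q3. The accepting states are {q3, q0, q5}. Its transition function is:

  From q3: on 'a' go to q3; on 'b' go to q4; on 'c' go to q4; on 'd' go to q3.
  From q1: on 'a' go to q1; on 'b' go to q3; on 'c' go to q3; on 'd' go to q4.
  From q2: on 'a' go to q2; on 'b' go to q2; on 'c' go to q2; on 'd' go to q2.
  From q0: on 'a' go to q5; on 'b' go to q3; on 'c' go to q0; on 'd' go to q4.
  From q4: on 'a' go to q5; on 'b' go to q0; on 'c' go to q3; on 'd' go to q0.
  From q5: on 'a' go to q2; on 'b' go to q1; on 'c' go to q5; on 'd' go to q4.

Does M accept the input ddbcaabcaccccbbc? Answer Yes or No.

start at q3
read 'd': q3 → q3
read 'd': q3 → q3
read 'b': q3 → q4
read 'c': q4 → q3
read 'a': q3 → q3
read 'a': q3 → q3
read 'b': q3 → q4
read 'c': q4 → q3
read 'a': q3 → q3
read 'c': q3 → q4
read 'c': q4 → q3
read 'c': q3 → q4
read 'c': q4 → q3
read 'b': q3 → q4
read 'b': q4 → q0
read 'c': q0 → q0
End state q0 is accepting.

Yes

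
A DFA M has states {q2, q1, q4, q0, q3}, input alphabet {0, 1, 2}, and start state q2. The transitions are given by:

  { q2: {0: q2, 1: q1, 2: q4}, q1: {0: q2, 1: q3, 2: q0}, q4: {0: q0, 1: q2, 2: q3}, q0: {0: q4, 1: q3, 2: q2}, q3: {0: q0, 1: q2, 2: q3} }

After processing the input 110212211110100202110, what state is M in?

q0

Trace: q2 -1-> q1 -1-> q3 -0-> q0 -2-> q2 -1-> q1 -2-> q0 -2-> q2 -1-> q1 -1-> q3 -1-> q2 -1-> q1 -0-> q2 -1-> q1 -0-> q2 -0-> q2 -2-> q4 -0-> q0 -2-> q2 -1-> q1 -1-> q3 -0-> q0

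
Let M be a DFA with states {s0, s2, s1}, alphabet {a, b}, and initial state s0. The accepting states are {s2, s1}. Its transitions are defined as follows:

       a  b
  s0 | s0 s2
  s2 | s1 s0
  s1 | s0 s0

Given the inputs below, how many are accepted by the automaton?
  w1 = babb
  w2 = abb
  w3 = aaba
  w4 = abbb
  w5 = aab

w1: Trace: s0 -b-> s2 -a-> s1 -b-> s0 -b-> s2  → end s2, accepted
w2: Trace: s0 -a-> s0 -b-> s2 -b-> s0  → end s0, rejected
w3: Trace: s0 -a-> s0 -a-> s0 -b-> s2 -a-> s1  → end s1, accepted
w4: Trace: s0 -a-> s0 -b-> s2 -b-> s0 -b-> s2  → end s2, accepted
w5: Trace: s0 -a-> s0 -a-> s0 -b-> s2  → end s2, accepted

4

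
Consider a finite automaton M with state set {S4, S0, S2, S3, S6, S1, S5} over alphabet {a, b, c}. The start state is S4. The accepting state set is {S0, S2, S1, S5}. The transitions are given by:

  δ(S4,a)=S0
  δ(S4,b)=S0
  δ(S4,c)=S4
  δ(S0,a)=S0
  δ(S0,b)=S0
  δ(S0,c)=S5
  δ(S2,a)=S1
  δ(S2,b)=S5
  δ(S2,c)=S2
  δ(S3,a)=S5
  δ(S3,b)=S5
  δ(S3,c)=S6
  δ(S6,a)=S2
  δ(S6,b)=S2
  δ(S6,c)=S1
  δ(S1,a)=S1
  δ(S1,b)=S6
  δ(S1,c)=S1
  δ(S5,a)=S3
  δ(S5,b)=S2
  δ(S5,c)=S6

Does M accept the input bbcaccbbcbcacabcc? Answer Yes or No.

Trace: S4 -b-> S0 -b-> S0 -c-> S5 -a-> S3 -c-> S6 -c-> S1 -b-> S6 -b-> S2 -c-> S2 -b-> S5 -c-> S6 -a-> S2 -c-> S2 -a-> S1 -b-> S6 -c-> S1 -c-> S1
End state S1 is accepting.

Yes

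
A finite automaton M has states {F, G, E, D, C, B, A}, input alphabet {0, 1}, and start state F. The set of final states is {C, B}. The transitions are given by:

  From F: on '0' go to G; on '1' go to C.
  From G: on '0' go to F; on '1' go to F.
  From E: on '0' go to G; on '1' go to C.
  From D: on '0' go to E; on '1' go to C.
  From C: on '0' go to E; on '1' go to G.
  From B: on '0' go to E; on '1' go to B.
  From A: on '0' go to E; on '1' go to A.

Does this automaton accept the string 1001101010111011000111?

No

F → C → E → G → F → C → E → C → E → C → E → C → G → F → G → F → C → E → G → F → C → G → F
End state F is not accepting.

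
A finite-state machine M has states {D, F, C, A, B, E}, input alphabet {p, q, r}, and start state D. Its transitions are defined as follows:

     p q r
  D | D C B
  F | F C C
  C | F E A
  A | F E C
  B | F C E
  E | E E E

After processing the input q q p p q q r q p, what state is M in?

Trace: D -q-> C -q-> E -p-> E -p-> E -q-> E -q-> E -r-> E -q-> E -p-> E

E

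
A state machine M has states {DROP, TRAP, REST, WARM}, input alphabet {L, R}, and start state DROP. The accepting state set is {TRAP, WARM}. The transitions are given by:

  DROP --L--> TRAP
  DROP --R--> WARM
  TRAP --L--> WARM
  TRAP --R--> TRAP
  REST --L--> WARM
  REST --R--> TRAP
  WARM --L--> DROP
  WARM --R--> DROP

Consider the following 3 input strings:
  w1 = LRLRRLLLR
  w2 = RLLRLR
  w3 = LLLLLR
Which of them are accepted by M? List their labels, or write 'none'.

w1: DROP → TRAP → TRAP → WARM → DROP → WARM → DROP → TRAP → WARM → DROP  → end DROP, rejected
w2: DROP → WARM → DROP → TRAP → TRAP → WARM → DROP  → end DROP, rejected
w3: DROP → TRAP → WARM → DROP → TRAP → WARM → DROP  → end DROP, rejected

none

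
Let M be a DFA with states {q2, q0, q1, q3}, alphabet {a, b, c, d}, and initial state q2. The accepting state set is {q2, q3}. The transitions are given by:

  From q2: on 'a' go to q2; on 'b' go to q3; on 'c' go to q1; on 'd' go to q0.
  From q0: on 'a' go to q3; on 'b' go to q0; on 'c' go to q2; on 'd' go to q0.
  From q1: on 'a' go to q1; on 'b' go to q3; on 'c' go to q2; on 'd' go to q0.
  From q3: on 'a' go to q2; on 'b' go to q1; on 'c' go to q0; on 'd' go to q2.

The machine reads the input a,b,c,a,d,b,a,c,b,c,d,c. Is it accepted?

Yes

q2 → q2 → q3 → q0 → q3 → q2 → q3 → q2 → q1 → q3 → q0 → q0 → q2
End state q2 is accepting.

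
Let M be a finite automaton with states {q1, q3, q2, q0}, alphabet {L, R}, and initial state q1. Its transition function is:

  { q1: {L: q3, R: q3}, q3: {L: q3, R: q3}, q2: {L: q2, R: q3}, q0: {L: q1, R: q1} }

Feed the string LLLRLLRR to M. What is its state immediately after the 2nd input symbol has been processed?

start at q1
read 'L': q1 → q3
read 'L': q3 → q3
After 2 symbols: q3.

q3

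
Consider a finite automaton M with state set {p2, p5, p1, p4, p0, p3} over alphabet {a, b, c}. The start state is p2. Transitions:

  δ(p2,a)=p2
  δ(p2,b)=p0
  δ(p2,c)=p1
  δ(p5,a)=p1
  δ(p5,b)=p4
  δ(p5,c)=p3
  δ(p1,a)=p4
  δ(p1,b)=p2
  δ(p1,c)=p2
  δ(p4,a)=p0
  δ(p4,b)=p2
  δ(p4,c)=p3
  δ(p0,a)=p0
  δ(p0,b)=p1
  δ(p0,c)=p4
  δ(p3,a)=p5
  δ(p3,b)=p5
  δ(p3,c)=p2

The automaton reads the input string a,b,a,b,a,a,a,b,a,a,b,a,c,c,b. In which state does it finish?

p0

p2 → p2 → p0 → p0 → p1 → p4 → p0 → p0 → p1 → p4 → p0 → p1 → p4 → p3 → p2 → p0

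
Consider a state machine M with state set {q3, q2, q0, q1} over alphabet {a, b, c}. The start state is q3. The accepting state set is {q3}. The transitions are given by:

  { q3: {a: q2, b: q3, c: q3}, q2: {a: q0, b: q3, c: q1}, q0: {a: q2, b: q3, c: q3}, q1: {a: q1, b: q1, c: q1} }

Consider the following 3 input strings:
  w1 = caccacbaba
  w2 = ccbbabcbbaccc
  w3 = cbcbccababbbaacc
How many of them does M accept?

1

w1: q3 → q3 → q2 → q1 → q1 → q1 → q1 → q1 → q1 → q1 → q1  → end q1, rejected
w2: q3 → q3 → q3 → q3 → q3 → q2 → q3 → q3 → q3 → q3 → q2 → q1 → q1 → q1  → end q1, rejected
w3: q3 → q3 → q3 → q3 → q3 → q3 → q3 → q2 → q3 → q2 → q3 → q3 → q3 → q2 → q0 → q3 → q3  → end q3, accepted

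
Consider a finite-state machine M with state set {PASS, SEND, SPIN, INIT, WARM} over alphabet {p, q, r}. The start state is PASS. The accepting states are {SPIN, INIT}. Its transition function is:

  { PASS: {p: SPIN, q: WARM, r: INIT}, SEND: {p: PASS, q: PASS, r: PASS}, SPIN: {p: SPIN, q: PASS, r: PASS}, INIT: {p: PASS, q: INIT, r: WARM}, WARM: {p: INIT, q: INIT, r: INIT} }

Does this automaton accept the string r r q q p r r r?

PASS → INIT → WARM → INIT → INIT → PASS → INIT → WARM → INIT
End state INIT is accepting.

Yes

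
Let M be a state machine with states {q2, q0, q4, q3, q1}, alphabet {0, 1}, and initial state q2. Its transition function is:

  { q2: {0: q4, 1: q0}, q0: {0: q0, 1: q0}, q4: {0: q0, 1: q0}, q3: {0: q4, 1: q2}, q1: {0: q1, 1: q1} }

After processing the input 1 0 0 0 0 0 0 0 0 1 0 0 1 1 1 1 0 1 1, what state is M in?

q0

Trace: q2 -1-> q0 -0-> q0 -0-> q0 -0-> q0 -0-> q0 -0-> q0 -0-> q0 -0-> q0 -0-> q0 -1-> q0 -0-> q0 -0-> q0 -1-> q0 -1-> q0 -1-> q0 -1-> q0 -0-> q0 -1-> q0 -1-> q0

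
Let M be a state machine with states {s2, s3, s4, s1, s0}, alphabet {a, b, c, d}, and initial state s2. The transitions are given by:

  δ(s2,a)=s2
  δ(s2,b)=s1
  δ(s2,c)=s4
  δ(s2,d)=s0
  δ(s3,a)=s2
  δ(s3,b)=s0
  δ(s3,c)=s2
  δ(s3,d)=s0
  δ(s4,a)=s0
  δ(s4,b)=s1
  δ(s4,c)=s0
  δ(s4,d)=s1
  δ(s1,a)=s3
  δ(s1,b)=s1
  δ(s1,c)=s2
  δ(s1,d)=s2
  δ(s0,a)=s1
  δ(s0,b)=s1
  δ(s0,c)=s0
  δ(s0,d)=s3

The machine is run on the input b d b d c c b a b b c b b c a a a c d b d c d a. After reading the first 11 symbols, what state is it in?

s2

s2 → s1 → s2 → s1 → s2 → s4 → s0 → s1 → s3 → s0 → s1 → s2
After 11 symbols: s2.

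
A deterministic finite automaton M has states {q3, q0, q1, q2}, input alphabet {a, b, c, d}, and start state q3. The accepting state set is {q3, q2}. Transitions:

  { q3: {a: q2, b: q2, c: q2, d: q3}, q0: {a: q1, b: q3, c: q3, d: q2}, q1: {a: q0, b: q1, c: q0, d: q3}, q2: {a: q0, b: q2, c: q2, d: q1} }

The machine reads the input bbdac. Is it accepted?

q3 → q2 → q2 → q1 → q0 → q3
End state q3 is accepting.

Yes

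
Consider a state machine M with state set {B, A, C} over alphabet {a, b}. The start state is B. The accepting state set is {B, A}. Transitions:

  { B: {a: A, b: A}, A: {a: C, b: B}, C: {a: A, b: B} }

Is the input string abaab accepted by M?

B → A → B → A → C → B
End state B is accepting.

Yes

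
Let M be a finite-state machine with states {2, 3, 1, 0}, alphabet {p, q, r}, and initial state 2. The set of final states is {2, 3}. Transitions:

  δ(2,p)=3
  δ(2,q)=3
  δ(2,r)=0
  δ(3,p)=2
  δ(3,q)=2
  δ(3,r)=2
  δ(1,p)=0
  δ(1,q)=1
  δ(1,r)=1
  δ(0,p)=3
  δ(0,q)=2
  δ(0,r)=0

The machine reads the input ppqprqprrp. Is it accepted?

Yes

start at 2
read 'p': 2 → 3
read 'p': 3 → 2
read 'q': 2 → 3
read 'p': 3 → 2
read 'r': 2 → 0
read 'q': 0 → 2
read 'p': 2 → 3
read 'r': 3 → 2
read 'r': 2 → 0
read 'p': 0 → 3
End state 3 is accepting.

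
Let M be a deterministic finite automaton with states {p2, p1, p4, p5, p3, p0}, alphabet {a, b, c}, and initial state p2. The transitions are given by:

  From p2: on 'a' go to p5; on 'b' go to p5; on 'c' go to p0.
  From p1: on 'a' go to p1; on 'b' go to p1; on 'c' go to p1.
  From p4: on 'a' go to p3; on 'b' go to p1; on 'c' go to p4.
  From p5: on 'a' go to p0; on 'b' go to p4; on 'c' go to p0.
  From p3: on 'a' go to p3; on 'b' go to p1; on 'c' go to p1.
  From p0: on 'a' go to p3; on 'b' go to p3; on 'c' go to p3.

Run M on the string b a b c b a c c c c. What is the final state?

p1

start at p2
read 'b': p2 → p5
read 'a': p5 → p0
read 'b': p0 → p3
read 'c': p3 → p1
read 'b': p1 → p1
read 'a': p1 → p1
read 'c': p1 → p1
read 'c': p1 → p1
read 'c': p1 → p1
read 'c': p1 → p1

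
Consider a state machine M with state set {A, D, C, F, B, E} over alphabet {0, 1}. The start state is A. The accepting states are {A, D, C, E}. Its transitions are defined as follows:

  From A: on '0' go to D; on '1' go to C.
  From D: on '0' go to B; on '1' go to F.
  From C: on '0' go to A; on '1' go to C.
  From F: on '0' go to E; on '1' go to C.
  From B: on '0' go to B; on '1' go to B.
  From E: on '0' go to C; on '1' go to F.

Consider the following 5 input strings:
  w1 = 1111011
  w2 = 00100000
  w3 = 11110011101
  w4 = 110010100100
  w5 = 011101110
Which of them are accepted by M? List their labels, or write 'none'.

w1, w3, w4, w5

w1: Trace: A -1-> C -1-> C -1-> C -1-> C -0-> A -1-> C -1-> C  → end C, accepted
w2: Trace: A -0-> D -0-> B -1-> B -0-> B -0-> B -0-> B -0-> B -0-> B  → end B, rejected
w3: Trace: A -1-> C -1-> C -1-> C -1-> C -0-> A -0-> D -1-> F -1-> C -1-> C -0-> A -1-> C  → end C, accepted
w4: Trace: A -1-> C -1-> C -0-> A -0-> D -1-> F -0-> E -1-> F -0-> E -0-> C -1-> C -0-> A -0-> D  → end D, accepted
w5: Trace: A -0-> D -1-> F -1-> C -1-> C -0-> A -1-> C -1-> C -1-> C -0-> A  → end A, accepted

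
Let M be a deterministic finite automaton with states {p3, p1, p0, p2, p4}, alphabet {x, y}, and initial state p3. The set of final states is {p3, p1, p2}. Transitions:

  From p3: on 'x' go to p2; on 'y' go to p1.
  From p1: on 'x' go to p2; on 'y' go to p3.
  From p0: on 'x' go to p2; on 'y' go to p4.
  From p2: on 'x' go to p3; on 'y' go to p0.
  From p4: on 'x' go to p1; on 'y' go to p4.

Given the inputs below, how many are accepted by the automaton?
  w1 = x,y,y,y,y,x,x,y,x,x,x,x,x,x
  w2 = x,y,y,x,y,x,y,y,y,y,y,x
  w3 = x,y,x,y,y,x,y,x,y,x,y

2

w1: Trace: p3 -x-> p2 -y-> p0 -y-> p4 -y-> p4 -y-> p4 -x-> p1 -x-> p2 -y-> p0 -x-> p2 -x-> p3 -x-> p2 -x-> p3 -x-> p2 -x-> p3  → end p3, accepted
w2: Trace: p3 -x-> p2 -y-> p0 -y-> p4 -x-> p1 -y-> p3 -x-> p2 -y-> p0 -y-> p4 -y-> p4 -y-> p4 -y-> p4 -x-> p1  → end p1, accepted
w3: Trace: p3 -x-> p2 -y-> p0 -x-> p2 -y-> p0 -y-> p4 -x-> p1 -y-> p3 -x-> p2 -y-> p0 -x-> p2 -y-> p0  → end p0, rejected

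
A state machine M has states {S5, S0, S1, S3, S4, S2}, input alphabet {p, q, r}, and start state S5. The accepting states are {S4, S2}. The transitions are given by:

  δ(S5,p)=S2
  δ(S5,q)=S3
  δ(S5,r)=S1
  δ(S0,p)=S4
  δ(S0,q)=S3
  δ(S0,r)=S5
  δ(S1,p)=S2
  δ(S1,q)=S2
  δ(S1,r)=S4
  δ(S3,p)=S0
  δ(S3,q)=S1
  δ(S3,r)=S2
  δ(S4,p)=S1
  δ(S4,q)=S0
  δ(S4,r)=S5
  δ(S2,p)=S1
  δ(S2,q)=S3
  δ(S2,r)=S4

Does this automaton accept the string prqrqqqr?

Yes

start at S5
read 'p': S5 → S2
read 'r': S2 → S4
read 'q': S4 → S0
read 'r': S0 → S5
read 'q': S5 → S3
read 'q': S3 → S1
read 'q': S1 → S2
read 'r': S2 → S4
End state S4 is accepting.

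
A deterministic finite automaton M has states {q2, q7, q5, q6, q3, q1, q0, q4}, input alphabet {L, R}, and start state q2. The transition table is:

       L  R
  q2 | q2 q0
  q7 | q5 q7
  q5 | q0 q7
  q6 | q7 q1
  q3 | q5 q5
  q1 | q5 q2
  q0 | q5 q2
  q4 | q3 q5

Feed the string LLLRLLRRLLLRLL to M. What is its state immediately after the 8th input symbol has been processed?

q2 → q2 → q2 → q2 → q0 → q5 → q0 → q2 → q0
After 8 symbols: q0.

q0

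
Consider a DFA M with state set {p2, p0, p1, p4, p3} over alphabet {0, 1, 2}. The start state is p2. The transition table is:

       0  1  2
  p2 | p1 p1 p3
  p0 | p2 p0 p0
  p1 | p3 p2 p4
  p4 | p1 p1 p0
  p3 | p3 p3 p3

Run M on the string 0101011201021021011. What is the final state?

p3

p2 → p1 → p2 → p1 → p2 → p1 → p2 → p1 → p4 → p1 → p2 → p1 → p4 → p1 → p3 → p3 → p3 → p3 → p3 → p3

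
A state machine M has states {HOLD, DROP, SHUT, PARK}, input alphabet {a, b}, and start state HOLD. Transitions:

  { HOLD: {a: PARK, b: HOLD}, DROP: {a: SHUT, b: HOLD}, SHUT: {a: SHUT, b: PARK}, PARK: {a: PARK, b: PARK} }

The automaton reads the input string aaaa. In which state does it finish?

PARK

HOLD → PARK → PARK → PARK → PARK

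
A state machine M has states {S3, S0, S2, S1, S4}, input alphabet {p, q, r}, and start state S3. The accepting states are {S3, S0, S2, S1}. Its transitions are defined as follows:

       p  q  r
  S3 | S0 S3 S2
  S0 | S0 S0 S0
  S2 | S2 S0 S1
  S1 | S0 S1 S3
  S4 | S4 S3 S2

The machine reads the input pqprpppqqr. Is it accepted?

Yes

Trace: S3 -p-> S0 -q-> S0 -p-> S0 -r-> S0 -p-> S0 -p-> S0 -p-> S0 -q-> S0 -q-> S0 -r-> S0
End state S0 is accepting.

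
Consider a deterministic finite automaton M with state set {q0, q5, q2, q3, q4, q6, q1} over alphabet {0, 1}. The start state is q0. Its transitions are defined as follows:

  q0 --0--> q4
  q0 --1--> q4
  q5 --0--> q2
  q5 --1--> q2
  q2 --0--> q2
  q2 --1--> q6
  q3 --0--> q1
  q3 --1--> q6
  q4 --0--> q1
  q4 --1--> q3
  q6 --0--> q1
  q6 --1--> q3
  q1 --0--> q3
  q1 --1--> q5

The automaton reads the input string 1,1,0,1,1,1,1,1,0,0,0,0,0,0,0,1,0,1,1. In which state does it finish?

q0 → q4 → q3 → q1 → q5 → q2 → q6 → q3 → q6 → q1 → q3 → q1 → q3 → q1 → q3 → q1 → q5 → q2 → q6 → q3

q3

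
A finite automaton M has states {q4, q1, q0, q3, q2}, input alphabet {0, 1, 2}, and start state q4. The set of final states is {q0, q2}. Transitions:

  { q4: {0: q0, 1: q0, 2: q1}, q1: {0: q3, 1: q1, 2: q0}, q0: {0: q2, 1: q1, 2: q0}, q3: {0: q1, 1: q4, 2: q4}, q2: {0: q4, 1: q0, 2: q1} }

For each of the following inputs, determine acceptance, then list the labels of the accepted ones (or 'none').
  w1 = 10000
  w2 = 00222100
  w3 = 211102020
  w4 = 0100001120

w1, w3, w4

w1:
  start at q4
  read '1': q4 → q0
  read '0': q0 → q2
  read '0': q2 → q4
  read '0': q4 → q0
  read '0': q0 → q2
  end q2, accepted
w2:
  start at q4
  read '0': q4 → q0
  read '0': q0 → q2
  read '2': q2 → q1
  read '2': q1 → q0
  read '2': q0 → q0
  read '1': q0 → q1
  read '0': q1 → q3
  read '0': q3 → q1
  end q1, rejected
w3:
  start at q4
  read '2': q4 → q1
  read '1': q1 → q1
  read '1': q1 → q1
  read '1': q1 → q1
  read '0': q1 → q3
  read '2': q3 → q4
  read '0': q4 → q0
  read '2': q0 → q0
  read '0': q0 → q2
  end q2, accepted
w4:
  start at q4
  read '0': q4 → q0
  read '1': q0 → q1
  read '0': q1 → q3
  read '0': q3 → q1
  read '0': q1 → q3
  read '0': q3 → q1
  read '1': q1 → q1
  read '1': q1 → q1
  read '2': q1 → q0
  read '0': q0 → q2
  end q2, accepted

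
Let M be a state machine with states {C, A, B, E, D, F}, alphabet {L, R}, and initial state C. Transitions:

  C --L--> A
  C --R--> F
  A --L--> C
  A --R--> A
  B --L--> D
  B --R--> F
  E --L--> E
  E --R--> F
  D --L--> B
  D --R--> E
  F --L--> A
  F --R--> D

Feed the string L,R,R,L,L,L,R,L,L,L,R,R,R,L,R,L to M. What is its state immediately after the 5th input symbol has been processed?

A

C → A → A → A → C → A
After 5 symbols: A.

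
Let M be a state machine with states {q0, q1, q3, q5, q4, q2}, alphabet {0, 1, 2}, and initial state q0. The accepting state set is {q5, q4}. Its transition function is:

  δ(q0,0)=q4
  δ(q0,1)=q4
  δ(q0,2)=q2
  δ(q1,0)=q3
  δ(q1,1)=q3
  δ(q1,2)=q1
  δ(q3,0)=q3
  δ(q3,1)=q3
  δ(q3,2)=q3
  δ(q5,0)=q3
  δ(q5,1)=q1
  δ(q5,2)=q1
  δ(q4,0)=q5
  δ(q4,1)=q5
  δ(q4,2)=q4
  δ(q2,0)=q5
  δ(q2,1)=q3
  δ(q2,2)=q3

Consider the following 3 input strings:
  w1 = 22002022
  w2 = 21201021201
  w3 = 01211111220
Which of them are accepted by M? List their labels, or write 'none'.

w1: q0 → q2 → q3 → q3 → q3 → q3 → q3 → q3 → q3  → end q3, rejected
w2: q0 → q2 → q3 → q3 → q3 → q3 → q3 → q3 → q3 → q3 → q3 → q3  → end q3, rejected
w3: q0 → q4 → q5 → q1 → q3 → q3 → q3 → q3 → q3 → q3 → q3 → q3  → end q3, rejected

none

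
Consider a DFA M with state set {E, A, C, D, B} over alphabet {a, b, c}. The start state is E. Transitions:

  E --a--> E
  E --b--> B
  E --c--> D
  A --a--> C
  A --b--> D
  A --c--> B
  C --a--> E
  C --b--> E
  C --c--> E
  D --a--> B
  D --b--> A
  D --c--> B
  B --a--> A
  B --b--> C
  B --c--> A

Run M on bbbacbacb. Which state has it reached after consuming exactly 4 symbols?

Trace: E -b-> B -b-> C -b-> E -a-> E
After 4 symbols: E.

E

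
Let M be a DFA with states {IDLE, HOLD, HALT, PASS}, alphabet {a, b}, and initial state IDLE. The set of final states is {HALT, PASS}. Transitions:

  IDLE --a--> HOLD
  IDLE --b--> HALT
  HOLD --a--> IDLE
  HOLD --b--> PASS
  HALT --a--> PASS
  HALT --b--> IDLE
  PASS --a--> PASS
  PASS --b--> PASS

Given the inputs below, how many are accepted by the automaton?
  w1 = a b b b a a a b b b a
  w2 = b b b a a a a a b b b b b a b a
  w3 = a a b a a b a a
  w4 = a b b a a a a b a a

4

w1: Trace: IDLE -a-> HOLD -b-> PASS -b-> PASS -b-> PASS -a-> PASS -a-> PASS -a-> PASS -b-> PASS -b-> PASS -b-> PASS -a-> PASS  → end PASS, accepted
w2: Trace: IDLE -b-> HALT -b-> IDLE -b-> HALT -a-> PASS -a-> PASS -a-> PASS -a-> PASS -a-> PASS -b-> PASS -b-> PASS -b-> PASS -b-> PASS -b-> PASS -a-> PASS -b-> PASS -a-> PASS  → end PASS, accepted
w3: Trace: IDLE -a-> HOLD -a-> IDLE -b-> HALT -a-> PASS -a-> PASS -b-> PASS -a-> PASS -a-> PASS  → end PASS, accepted
w4: Trace: IDLE -a-> HOLD -b-> PASS -b-> PASS -a-> PASS -a-> PASS -a-> PASS -a-> PASS -b-> PASS -a-> PASS -a-> PASS  → end PASS, accepted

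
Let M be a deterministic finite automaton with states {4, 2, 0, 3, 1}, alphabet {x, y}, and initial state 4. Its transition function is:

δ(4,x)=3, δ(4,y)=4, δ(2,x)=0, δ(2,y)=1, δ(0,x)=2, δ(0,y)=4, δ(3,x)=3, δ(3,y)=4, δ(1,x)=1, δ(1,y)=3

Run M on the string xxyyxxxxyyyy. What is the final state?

4

start at 4
read 'x': 4 → 3
read 'x': 3 → 3
read 'y': 3 → 4
read 'y': 4 → 4
read 'x': 4 → 3
read 'x': 3 → 3
read 'x': 3 → 3
read 'x': 3 → 3
read 'y': 3 → 4
read 'y': 4 → 4
read 'y': 4 → 4
read 'y': 4 → 4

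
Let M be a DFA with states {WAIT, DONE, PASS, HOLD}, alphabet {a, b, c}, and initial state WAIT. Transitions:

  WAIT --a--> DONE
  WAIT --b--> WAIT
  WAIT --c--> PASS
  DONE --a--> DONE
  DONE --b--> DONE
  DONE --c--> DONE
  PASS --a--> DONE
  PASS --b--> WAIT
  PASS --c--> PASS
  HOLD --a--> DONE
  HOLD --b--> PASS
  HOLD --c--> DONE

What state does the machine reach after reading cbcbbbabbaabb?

start at WAIT
read 'c': WAIT → PASS
read 'b': PASS → WAIT
read 'c': WAIT → PASS
read 'b': PASS → WAIT
read 'b': WAIT → WAIT
read 'b': WAIT → WAIT
read 'a': WAIT → DONE
read 'b': DONE → DONE
read 'b': DONE → DONE
read 'a': DONE → DONE
read 'a': DONE → DONE
read 'b': DONE → DONE
read 'b': DONE → DONE

DONE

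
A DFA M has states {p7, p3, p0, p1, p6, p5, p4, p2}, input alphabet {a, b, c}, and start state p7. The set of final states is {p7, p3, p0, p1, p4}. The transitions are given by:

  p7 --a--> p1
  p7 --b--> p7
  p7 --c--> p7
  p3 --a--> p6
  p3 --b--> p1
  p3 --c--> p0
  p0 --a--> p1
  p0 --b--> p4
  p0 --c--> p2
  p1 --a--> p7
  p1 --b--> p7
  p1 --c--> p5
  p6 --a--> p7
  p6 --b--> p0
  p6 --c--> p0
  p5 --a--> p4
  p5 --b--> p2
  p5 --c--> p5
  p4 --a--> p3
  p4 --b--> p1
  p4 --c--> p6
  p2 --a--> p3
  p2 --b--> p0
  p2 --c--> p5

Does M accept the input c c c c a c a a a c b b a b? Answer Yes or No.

Yes

start at p7
read 'c': p7 → p7
read 'c': p7 → p7
read 'c': p7 → p7
read 'c': p7 → p7
read 'a': p7 → p1
read 'c': p1 → p5
read 'a': p5 → p4
read 'a': p4 → p3
read 'a': p3 → p6
read 'c': p6 → p0
read 'b': p0 → p4
read 'b': p4 → p1
read 'a': p1 → p7
read 'b': p7 → p7
End state p7 is accepting.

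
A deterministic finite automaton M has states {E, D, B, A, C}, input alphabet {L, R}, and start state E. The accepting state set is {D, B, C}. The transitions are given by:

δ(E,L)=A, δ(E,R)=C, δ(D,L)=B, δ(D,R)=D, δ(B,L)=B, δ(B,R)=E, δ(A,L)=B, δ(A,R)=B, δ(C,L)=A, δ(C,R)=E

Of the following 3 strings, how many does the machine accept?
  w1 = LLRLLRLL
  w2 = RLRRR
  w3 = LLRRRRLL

w1: E → A → B → E → A → B → E → A → B  → end B, accepted
w2: E → C → A → B → E → C  → end C, accepted
w3: E → A → B → E → C → E → C → A → B  → end B, accepted

3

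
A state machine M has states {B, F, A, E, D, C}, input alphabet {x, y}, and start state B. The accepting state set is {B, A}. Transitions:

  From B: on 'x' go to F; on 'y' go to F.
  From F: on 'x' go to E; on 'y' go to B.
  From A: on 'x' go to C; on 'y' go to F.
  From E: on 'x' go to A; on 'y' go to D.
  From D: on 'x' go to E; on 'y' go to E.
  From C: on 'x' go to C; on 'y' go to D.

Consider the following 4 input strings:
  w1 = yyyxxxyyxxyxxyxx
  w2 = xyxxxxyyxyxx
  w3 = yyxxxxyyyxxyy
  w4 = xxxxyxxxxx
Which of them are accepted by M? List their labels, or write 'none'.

w1, w2, w3

w1:
  start at B
  read 'y': B → F
  read 'y': F → B
  read 'y': B → F
  read 'x': F → E
  read 'x': E → A
  read 'x': A → C
  read 'y': C → D
  read 'y': D → E
  read 'x': E → A
  read 'x': A → C
  read 'y': C → D
  read 'x': D → E
  read 'x': E → A
  read 'y': A → F
  read 'x': F → E
  read 'x': E → A
  end A, accepted
w2:
  start at B
  read 'x': B → F
  read 'y': F → B
  read 'x': B → F
  read 'x': F → E
  read 'x': E → A
  read 'x': A → C
  read 'y': C → D
  read 'y': D → E
  read 'x': E → A
  read 'y': A → F
  read 'x': F → E
  read 'x': E → A
  end A, accepted
w3:
  start at B
  read 'y': B → F
  read 'y': F → B
  read 'x': B → F
  read 'x': F → E
  read 'x': E → A
  read 'x': A → C
  read 'y': C → D
  read 'y': D → E
  read 'y': E → D
  read 'x': D → E
  read 'x': E → A
  read 'y': A → F
  read 'y': F → B
  end B, accepted
w4:
  start at B
  read 'x': B → F
  read 'x': F → E
  read 'x': E → A
  read 'x': A → C
  read 'y': C → D
  read 'x': D → E
  read 'x': E → A
  read 'x': A → C
  read 'x': C → C
  read 'x': C → C
  end C, rejected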